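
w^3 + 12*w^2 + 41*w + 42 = (w + 2)*(w + 3)*(w + 7)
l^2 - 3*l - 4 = (l - 4)*(l + 1)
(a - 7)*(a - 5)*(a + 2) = a^3 - 10*a^2 + 11*a + 70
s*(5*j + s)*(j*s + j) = 5*j^2*s^2 + 5*j^2*s + j*s^3 + j*s^2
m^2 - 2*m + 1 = (m - 1)^2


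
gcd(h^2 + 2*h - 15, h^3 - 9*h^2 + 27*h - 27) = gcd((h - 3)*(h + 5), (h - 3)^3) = h - 3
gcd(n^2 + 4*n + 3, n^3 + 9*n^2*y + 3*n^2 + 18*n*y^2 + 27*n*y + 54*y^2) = n + 3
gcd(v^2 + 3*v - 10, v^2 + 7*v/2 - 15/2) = v + 5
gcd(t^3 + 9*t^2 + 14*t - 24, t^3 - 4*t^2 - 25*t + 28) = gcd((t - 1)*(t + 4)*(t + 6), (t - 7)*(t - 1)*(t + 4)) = t^2 + 3*t - 4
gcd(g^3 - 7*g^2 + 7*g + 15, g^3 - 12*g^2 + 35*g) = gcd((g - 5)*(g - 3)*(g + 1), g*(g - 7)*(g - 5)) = g - 5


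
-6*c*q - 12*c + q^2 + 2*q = (-6*c + q)*(q + 2)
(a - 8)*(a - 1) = a^2 - 9*a + 8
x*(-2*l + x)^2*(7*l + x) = 28*l^3*x - 24*l^2*x^2 + 3*l*x^3 + x^4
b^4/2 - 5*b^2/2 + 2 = (b/2 + 1)*(b - 2)*(b - 1)*(b + 1)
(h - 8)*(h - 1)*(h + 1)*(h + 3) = h^4 - 5*h^3 - 25*h^2 + 5*h + 24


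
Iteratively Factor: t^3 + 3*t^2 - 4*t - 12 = (t + 2)*(t^2 + t - 6) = (t + 2)*(t + 3)*(t - 2)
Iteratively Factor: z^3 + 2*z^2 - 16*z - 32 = (z - 4)*(z^2 + 6*z + 8) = (z - 4)*(z + 4)*(z + 2)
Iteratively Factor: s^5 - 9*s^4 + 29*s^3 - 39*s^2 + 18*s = (s)*(s^4 - 9*s^3 + 29*s^2 - 39*s + 18) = s*(s - 3)*(s^3 - 6*s^2 + 11*s - 6) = s*(s - 3)*(s - 2)*(s^2 - 4*s + 3) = s*(s - 3)*(s - 2)*(s - 1)*(s - 3)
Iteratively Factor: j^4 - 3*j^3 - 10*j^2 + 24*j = (j + 3)*(j^3 - 6*j^2 + 8*j) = j*(j + 3)*(j^2 - 6*j + 8) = j*(j - 2)*(j + 3)*(j - 4)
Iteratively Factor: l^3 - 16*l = (l + 4)*(l^2 - 4*l) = (l - 4)*(l + 4)*(l)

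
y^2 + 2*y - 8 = (y - 2)*(y + 4)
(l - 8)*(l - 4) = l^2 - 12*l + 32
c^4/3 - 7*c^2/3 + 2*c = c*(c/3 + 1)*(c - 2)*(c - 1)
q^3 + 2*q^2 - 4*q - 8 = (q - 2)*(q + 2)^2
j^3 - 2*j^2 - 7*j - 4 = (j - 4)*(j + 1)^2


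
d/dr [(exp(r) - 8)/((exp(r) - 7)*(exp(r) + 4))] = (-exp(2*r) + 16*exp(r) - 52)*exp(r)/(exp(4*r) - 6*exp(3*r) - 47*exp(2*r) + 168*exp(r) + 784)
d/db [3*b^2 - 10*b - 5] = 6*b - 10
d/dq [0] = 0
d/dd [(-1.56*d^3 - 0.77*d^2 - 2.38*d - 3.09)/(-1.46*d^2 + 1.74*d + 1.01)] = (2.2776*d^4 - 5.4288*d^3 - 9.5414*d^2 - 10.5782*d + 2.9728)/(2.1316*d^4 - 5.0808*d^3 + 0.0784000000000002*d^2 + 3.5148*d + 1.0201)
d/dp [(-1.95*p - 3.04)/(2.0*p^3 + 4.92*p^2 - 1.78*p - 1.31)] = (7.8*p^3 + 27.834*p^2 + 29.9136*p - 2.8567)/(4.0*p^6 + 19.68*p^5 + 17.0864*p^4 - 22.7552*p^3 - 9.722*p^2 + 4.6636*p + 1.7161)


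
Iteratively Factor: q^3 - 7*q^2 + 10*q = (q)*(q^2 - 7*q + 10) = q*(q - 2)*(q - 5)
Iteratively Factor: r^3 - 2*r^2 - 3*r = (r - 3)*(r^2 + r) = (r - 3)*(r + 1)*(r)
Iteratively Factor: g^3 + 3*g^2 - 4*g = (g - 1)*(g^2 + 4*g) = g*(g - 1)*(g + 4)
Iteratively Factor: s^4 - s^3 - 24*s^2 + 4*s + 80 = (s + 4)*(s^3 - 5*s^2 - 4*s + 20) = (s - 2)*(s + 4)*(s^2 - 3*s - 10) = (s - 2)*(s + 2)*(s + 4)*(s - 5)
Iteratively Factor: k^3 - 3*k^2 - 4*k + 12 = (k + 2)*(k^2 - 5*k + 6) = (k - 3)*(k + 2)*(k - 2)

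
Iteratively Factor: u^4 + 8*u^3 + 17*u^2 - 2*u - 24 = (u - 1)*(u^3 + 9*u^2 + 26*u + 24) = (u - 1)*(u + 2)*(u^2 + 7*u + 12) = (u - 1)*(u + 2)*(u + 4)*(u + 3)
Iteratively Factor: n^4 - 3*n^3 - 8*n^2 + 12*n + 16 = (n - 2)*(n^3 - n^2 - 10*n - 8) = (n - 4)*(n - 2)*(n^2 + 3*n + 2) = (n - 4)*(n - 2)*(n + 1)*(n + 2)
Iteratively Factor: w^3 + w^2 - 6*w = (w - 2)*(w^2 + 3*w) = w*(w - 2)*(w + 3)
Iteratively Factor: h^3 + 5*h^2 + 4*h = (h)*(h^2 + 5*h + 4) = h*(h + 4)*(h + 1)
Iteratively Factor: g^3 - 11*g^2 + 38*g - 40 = (g - 4)*(g^2 - 7*g + 10) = (g - 5)*(g - 4)*(g - 2)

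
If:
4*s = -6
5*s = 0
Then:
No Solution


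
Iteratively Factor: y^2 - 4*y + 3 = (y - 3)*(y - 1)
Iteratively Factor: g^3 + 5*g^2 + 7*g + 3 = (g + 1)*(g^2 + 4*g + 3) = (g + 1)*(g + 3)*(g + 1)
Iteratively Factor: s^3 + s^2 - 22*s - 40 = (s + 2)*(s^2 - s - 20) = (s + 2)*(s + 4)*(s - 5)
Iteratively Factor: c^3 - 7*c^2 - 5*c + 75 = (c - 5)*(c^2 - 2*c - 15) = (c - 5)^2*(c + 3)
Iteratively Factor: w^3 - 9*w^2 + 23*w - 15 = (w - 5)*(w^2 - 4*w + 3) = (w - 5)*(w - 3)*(w - 1)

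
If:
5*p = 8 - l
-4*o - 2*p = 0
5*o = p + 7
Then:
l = 18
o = 1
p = -2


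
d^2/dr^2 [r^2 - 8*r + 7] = 2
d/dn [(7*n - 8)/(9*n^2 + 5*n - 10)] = 3*(-21*n^2 + 48*n - 10)/(81*n^4 + 90*n^3 - 155*n^2 - 100*n + 100)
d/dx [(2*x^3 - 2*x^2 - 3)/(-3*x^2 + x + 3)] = (-6*x^4 + 4*x^3 + 16*x^2 - 30*x + 3)/(9*x^4 - 6*x^3 - 17*x^2 + 6*x + 9)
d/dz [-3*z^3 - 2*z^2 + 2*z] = -9*z^2 - 4*z + 2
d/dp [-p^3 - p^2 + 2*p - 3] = -3*p^2 - 2*p + 2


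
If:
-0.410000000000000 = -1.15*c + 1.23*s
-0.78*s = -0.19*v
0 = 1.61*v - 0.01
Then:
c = 0.36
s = 0.00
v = 0.01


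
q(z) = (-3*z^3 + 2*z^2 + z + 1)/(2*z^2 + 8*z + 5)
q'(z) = (-4*z - 8)*(-3*z^3 + 2*z^2 + z + 1)/(2*z^2 + 8*z + 5)^2 + (-9*z^2 + 4*z + 1)/(2*z^2 + 8*z + 5)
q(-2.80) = -46.36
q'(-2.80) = 133.20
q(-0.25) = 0.30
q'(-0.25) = -0.84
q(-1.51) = -5.71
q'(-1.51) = 5.71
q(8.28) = -7.47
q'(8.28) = -1.32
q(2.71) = -1.00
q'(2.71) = -0.86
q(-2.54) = -25.04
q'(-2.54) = 50.20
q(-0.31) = 0.36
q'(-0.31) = -1.30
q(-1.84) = -8.35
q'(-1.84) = 10.68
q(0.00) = 0.20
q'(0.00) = -0.12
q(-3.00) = -97.00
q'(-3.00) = 480.00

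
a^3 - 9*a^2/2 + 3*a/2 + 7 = (a - 7/2)*(a - 2)*(a + 1)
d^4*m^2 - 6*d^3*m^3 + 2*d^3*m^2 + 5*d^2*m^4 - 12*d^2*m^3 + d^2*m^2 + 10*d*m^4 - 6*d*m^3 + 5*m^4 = (d - 5*m)*(d - m)*(d*m + m)^2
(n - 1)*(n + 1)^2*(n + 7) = n^4 + 8*n^3 + 6*n^2 - 8*n - 7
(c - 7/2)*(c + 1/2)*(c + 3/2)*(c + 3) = c^4 + 3*c^3/2 - 43*c^2/4 - 171*c/8 - 63/8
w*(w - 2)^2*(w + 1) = w^4 - 3*w^3 + 4*w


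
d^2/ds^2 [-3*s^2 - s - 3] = -6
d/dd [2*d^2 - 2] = 4*d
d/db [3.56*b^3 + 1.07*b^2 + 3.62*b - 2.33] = 10.68*b^2 + 2.14*b + 3.62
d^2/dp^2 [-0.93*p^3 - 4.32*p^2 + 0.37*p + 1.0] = -5.58*p - 8.64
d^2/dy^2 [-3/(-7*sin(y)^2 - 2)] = 42*(-14*sin(y)^4 + 25*sin(y)^2 - 2)/(7*sin(y)^2 + 2)^3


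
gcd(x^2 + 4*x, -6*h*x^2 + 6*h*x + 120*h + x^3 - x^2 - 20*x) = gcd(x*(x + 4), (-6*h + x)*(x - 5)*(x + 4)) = x + 4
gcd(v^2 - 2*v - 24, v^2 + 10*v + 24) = v + 4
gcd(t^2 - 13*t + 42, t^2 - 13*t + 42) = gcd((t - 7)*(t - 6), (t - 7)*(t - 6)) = t^2 - 13*t + 42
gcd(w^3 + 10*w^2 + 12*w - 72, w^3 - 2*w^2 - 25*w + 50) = w - 2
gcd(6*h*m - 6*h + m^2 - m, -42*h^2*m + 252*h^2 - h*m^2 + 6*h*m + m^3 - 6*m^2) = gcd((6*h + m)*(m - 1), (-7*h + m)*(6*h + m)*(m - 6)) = 6*h + m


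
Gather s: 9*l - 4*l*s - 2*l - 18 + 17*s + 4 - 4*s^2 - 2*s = 7*l - 4*s^2 + s*(15 - 4*l) - 14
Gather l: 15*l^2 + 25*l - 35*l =15*l^2 - 10*l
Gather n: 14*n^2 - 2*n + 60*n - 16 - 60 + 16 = 14*n^2 + 58*n - 60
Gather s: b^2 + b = b^2 + b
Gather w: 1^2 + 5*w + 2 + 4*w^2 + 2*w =4*w^2 + 7*w + 3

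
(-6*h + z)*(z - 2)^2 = -6*h*z^2 + 24*h*z - 24*h + z^3 - 4*z^2 + 4*z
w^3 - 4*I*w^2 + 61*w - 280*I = (w - 7*I)*(w - 5*I)*(w + 8*I)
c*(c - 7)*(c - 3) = c^3 - 10*c^2 + 21*c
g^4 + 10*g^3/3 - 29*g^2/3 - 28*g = g*(g - 3)*(g + 7/3)*(g + 4)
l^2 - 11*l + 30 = (l - 6)*(l - 5)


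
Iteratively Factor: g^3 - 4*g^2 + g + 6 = (g + 1)*(g^2 - 5*g + 6) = (g - 2)*(g + 1)*(g - 3)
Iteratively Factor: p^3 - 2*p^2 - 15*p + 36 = (p - 3)*(p^2 + p - 12) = (p - 3)^2*(p + 4)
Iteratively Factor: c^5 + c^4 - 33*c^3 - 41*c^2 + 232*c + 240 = (c + 1)*(c^4 - 33*c^2 - 8*c + 240) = (c - 3)*(c + 1)*(c^3 + 3*c^2 - 24*c - 80) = (c - 3)*(c + 1)*(c + 4)*(c^2 - c - 20) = (c - 5)*(c - 3)*(c + 1)*(c + 4)*(c + 4)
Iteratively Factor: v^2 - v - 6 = (v + 2)*(v - 3)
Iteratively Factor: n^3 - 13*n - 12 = (n + 1)*(n^2 - n - 12) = (n + 1)*(n + 3)*(n - 4)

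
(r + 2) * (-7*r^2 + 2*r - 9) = -7*r^3 - 12*r^2 - 5*r - 18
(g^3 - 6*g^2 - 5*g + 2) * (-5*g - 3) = -5*g^4 + 27*g^3 + 43*g^2 + 5*g - 6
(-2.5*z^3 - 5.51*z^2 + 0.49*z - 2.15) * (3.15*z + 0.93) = -7.875*z^4 - 19.6815*z^3 - 3.5808*z^2 - 6.3168*z - 1.9995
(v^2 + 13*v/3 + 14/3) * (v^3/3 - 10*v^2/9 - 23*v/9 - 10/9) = v^5/3 + v^4/3 - 157*v^3/27 - 469*v^2/27 - 452*v/27 - 140/27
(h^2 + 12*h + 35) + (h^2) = 2*h^2 + 12*h + 35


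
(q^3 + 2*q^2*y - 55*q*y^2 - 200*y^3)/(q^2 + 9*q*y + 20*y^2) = (q^2 - 3*q*y - 40*y^2)/(q + 4*y)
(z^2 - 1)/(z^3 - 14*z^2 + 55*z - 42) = (z + 1)/(z^2 - 13*z + 42)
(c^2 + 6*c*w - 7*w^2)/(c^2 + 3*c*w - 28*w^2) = (-c + w)/(-c + 4*w)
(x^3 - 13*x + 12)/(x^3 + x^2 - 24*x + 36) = (x^2 + 3*x - 4)/(x^2 + 4*x - 12)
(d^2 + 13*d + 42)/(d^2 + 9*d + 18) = (d + 7)/(d + 3)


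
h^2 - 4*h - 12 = (h - 6)*(h + 2)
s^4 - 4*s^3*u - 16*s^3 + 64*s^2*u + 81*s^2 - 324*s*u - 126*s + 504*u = (s - 7)*(s - 6)*(s - 3)*(s - 4*u)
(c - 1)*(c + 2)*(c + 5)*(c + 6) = c^4 + 12*c^3 + 39*c^2 + 8*c - 60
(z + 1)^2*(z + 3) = z^3 + 5*z^2 + 7*z + 3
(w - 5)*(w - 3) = w^2 - 8*w + 15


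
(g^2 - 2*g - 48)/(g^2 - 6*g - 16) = (g + 6)/(g + 2)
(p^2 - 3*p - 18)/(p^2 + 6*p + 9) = (p - 6)/(p + 3)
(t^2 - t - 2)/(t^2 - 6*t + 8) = (t + 1)/(t - 4)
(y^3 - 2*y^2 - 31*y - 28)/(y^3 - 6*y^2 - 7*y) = (y + 4)/y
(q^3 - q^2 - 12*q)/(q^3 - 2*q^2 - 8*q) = (q + 3)/(q + 2)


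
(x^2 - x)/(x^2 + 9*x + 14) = x*(x - 1)/(x^2 + 9*x + 14)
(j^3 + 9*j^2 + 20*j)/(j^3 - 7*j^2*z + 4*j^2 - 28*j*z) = (-j - 5)/(-j + 7*z)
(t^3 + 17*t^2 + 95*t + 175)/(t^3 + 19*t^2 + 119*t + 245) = (t + 5)/(t + 7)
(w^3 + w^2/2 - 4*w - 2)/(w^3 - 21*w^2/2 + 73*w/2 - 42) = (2*w^3 + w^2 - 8*w - 4)/(2*w^3 - 21*w^2 + 73*w - 84)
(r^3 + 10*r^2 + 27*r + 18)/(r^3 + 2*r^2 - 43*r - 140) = (r^3 + 10*r^2 + 27*r + 18)/(r^3 + 2*r^2 - 43*r - 140)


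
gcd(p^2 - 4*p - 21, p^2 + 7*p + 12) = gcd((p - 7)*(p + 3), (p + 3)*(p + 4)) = p + 3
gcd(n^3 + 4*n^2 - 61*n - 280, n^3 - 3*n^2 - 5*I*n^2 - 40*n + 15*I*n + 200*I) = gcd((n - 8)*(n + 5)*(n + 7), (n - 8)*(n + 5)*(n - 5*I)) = n^2 - 3*n - 40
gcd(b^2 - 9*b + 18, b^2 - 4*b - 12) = b - 6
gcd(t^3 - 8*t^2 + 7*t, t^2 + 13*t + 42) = 1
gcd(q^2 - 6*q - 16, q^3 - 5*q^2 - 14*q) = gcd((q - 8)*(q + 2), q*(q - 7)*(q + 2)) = q + 2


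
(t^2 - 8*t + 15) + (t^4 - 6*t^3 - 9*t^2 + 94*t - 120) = t^4 - 6*t^3 - 8*t^2 + 86*t - 105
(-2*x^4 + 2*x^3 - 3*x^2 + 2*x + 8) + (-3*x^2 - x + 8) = -2*x^4 + 2*x^3 - 6*x^2 + x + 16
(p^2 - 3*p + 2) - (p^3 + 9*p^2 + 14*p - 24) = -p^3 - 8*p^2 - 17*p + 26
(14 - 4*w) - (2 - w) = 12 - 3*w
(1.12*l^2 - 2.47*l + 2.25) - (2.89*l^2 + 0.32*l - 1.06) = -1.77*l^2 - 2.79*l + 3.31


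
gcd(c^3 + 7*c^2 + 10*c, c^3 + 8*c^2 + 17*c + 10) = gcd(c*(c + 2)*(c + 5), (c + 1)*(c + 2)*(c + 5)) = c^2 + 7*c + 10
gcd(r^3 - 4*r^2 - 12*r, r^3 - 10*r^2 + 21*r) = r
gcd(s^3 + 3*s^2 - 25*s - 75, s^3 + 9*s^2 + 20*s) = s + 5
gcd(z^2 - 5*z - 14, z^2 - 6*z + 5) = 1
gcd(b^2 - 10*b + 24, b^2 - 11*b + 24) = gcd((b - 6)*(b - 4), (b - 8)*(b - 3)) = 1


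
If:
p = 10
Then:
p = 10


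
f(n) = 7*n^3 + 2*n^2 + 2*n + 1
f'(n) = 21*n^2 + 4*n + 2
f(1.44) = 28.93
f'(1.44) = 51.31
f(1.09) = 14.62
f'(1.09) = 31.31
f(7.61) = 3217.02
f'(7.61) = 1248.59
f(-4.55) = -626.07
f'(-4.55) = 418.55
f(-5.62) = -1189.60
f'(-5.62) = 642.79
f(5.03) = 952.51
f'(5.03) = 553.44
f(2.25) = 95.36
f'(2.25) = 117.31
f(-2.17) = -65.45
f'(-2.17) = 92.21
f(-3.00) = -176.00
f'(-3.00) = 179.00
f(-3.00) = -176.00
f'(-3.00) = 179.00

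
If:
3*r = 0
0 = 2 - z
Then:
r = 0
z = 2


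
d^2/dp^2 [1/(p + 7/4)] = 128/(4*p + 7)^3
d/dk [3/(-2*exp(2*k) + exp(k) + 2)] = (12*exp(k) - 3)*exp(k)/(-2*exp(2*k) + exp(k) + 2)^2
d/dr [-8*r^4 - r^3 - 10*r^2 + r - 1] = -32*r^3 - 3*r^2 - 20*r + 1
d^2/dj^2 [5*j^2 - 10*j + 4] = 10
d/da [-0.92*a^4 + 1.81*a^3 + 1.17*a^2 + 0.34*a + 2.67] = -3.68*a^3 + 5.43*a^2 + 2.34*a + 0.34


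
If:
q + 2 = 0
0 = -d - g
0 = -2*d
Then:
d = 0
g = 0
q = -2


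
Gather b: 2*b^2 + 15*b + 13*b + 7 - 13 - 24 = 2*b^2 + 28*b - 30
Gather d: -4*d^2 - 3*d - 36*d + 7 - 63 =-4*d^2 - 39*d - 56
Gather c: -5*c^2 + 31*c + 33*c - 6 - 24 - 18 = -5*c^2 + 64*c - 48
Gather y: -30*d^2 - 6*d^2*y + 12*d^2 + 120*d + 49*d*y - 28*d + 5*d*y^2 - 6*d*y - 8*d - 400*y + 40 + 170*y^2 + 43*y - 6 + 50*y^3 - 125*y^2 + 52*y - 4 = -18*d^2 + 84*d + 50*y^3 + y^2*(5*d + 45) + y*(-6*d^2 + 43*d - 305) + 30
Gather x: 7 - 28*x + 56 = 63 - 28*x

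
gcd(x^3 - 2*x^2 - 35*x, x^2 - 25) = x + 5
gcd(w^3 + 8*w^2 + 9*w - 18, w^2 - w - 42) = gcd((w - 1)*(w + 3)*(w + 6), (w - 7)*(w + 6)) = w + 6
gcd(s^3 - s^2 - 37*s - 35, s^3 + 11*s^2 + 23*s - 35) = s + 5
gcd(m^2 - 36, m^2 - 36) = m^2 - 36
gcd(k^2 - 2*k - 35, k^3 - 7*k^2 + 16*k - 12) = 1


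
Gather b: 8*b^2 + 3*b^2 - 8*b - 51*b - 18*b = 11*b^2 - 77*b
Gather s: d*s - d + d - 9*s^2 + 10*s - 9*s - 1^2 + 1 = -9*s^2 + s*(d + 1)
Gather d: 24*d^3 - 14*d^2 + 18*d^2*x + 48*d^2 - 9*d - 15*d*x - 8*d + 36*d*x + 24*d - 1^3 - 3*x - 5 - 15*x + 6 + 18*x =24*d^3 + d^2*(18*x + 34) + d*(21*x + 7)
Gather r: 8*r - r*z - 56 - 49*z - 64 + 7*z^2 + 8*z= r*(8 - z) + 7*z^2 - 41*z - 120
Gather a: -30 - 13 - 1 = -44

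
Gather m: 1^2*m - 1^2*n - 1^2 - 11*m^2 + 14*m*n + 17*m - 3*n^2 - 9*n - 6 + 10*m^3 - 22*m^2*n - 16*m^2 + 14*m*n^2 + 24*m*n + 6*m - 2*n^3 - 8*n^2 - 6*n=10*m^3 + m^2*(-22*n - 27) + m*(14*n^2 + 38*n + 24) - 2*n^3 - 11*n^2 - 16*n - 7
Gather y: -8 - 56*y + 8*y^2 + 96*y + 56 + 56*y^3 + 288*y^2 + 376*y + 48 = 56*y^3 + 296*y^2 + 416*y + 96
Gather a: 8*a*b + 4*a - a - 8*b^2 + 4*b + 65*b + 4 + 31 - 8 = a*(8*b + 3) - 8*b^2 + 69*b + 27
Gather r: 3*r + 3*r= 6*r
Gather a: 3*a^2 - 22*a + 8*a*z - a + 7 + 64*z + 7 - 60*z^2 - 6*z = 3*a^2 + a*(8*z - 23) - 60*z^2 + 58*z + 14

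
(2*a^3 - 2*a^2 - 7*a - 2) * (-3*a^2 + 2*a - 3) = -6*a^5 + 10*a^4 + 11*a^3 - 2*a^2 + 17*a + 6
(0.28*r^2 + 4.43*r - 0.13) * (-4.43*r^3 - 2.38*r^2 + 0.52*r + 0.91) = -1.2404*r^5 - 20.2913*r^4 - 9.8219*r^3 + 2.8678*r^2 + 3.9637*r - 0.1183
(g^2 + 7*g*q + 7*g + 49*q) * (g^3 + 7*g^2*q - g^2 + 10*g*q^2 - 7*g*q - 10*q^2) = g^5 + 14*g^4*q + 6*g^4 + 59*g^3*q^2 + 84*g^3*q - 7*g^3 + 70*g^2*q^3 + 354*g^2*q^2 - 98*g^2*q + 420*g*q^3 - 413*g*q^2 - 490*q^3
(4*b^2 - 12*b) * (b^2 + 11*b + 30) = 4*b^4 + 32*b^3 - 12*b^2 - 360*b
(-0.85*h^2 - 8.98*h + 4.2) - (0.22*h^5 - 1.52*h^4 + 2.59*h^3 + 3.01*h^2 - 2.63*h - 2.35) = -0.22*h^5 + 1.52*h^4 - 2.59*h^3 - 3.86*h^2 - 6.35*h + 6.55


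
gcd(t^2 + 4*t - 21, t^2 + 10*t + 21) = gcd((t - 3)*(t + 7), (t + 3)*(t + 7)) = t + 7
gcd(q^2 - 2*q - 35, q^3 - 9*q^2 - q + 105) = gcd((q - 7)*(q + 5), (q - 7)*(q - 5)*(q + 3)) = q - 7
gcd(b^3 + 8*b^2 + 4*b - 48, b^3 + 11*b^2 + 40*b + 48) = b + 4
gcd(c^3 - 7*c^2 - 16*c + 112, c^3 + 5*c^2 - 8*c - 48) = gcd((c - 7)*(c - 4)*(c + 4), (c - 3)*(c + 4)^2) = c + 4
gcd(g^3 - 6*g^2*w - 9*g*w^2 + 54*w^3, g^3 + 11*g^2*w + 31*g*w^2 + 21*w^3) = g + 3*w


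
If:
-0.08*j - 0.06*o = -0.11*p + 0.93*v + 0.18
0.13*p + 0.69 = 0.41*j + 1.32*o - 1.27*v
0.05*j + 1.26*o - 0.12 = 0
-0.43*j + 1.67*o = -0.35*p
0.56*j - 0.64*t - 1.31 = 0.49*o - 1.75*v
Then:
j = 2.77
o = -0.01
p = 3.47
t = 0.33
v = -0.02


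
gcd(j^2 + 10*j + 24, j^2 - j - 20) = j + 4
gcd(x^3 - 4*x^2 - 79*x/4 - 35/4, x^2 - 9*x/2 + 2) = 1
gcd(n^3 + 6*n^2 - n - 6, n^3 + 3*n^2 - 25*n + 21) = n - 1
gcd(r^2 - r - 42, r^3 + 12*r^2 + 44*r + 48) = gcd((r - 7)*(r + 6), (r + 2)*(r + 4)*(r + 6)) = r + 6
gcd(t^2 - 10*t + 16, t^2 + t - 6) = t - 2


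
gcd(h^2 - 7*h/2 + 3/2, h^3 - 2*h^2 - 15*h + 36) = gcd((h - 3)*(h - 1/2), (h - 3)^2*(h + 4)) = h - 3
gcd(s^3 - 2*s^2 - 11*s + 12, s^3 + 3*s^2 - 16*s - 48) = s^2 - s - 12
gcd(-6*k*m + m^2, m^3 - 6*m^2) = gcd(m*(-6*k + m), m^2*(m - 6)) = m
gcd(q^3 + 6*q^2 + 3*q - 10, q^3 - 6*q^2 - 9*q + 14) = q^2 + q - 2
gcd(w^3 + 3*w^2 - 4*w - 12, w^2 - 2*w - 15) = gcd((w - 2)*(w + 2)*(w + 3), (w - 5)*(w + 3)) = w + 3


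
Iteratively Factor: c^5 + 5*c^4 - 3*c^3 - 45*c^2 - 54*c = (c + 3)*(c^4 + 2*c^3 - 9*c^2 - 18*c) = (c + 2)*(c + 3)*(c^3 - 9*c) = (c + 2)*(c + 3)^2*(c^2 - 3*c) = c*(c + 2)*(c + 3)^2*(c - 3)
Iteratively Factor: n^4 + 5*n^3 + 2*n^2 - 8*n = (n)*(n^3 + 5*n^2 + 2*n - 8) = n*(n + 4)*(n^2 + n - 2) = n*(n + 2)*(n + 4)*(n - 1)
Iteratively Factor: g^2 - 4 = (g - 2)*(g + 2)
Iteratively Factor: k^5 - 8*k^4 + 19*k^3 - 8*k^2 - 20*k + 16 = (k + 1)*(k^4 - 9*k^3 + 28*k^2 - 36*k + 16) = (k - 2)*(k + 1)*(k^3 - 7*k^2 + 14*k - 8) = (k - 2)^2*(k + 1)*(k^2 - 5*k + 4) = (k - 2)^2*(k - 1)*(k + 1)*(k - 4)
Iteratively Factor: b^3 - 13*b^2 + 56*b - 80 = (b - 4)*(b^2 - 9*b + 20) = (b - 4)^2*(b - 5)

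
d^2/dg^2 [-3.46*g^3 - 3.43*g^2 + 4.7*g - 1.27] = -20.76*g - 6.86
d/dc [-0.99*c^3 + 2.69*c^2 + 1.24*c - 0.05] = -2.97*c^2 + 5.38*c + 1.24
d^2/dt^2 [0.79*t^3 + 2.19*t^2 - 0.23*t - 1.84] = 4.74*t + 4.38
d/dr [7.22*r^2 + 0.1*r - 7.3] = 14.44*r + 0.1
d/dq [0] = 0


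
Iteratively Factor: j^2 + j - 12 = (j + 4)*(j - 3)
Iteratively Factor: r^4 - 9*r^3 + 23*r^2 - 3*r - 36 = (r - 3)*(r^3 - 6*r^2 + 5*r + 12) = (r - 3)*(r + 1)*(r^2 - 7*r + 12) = (r - 3)^2*(r + 1)*(r - 4)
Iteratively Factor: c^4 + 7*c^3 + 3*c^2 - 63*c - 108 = (c + 4)*(c^3 + 3*c^2 - 9*c - 27) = (c + 3)*(c + 4)*(c^2 - 9) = (c - 3)*(c + 3)*(c + 4)*(c + 3)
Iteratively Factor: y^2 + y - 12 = (y - 3)*(y + 4)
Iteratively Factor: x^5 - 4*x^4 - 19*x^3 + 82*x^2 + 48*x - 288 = (x + 4)*(x^4 - 8*x^3 + 13*x^2 + 30*x - 72) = (x - 3)*(x + 4)*(x^3 - 5*x^2 - 2*x + 24) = (x - 4)*(x - 3)*(x + 4)*(x^2 - x - 6) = (x - 4)*(x - 3)*(x + 2)*(x + 4)*(x - 3)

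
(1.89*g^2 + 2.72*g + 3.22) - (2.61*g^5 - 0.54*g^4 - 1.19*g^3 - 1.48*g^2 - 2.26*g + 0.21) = -2.61*g^5 + 0.54*g^4 + 1.19*g^3 + 3.37*g^2 + 4.98*g + 3.01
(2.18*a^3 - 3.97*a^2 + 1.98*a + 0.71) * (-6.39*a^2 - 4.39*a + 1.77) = -13.9302*a^5 + 15.7981*a^4 + 8.6347*a^3 - 20.256*a^2 + 0.3877*a + 1.2567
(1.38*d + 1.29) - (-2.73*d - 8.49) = 4.11*d + 9.78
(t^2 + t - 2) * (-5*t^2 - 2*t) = -5*t^4 - 7*t^3 + 8*t^2 + 4*t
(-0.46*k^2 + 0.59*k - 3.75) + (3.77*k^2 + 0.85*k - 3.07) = 3.31*k^2 + 1.44*k - 6.82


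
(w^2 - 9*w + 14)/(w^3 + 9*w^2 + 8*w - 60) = (w - 7)/(w^2 + 11*w + 30)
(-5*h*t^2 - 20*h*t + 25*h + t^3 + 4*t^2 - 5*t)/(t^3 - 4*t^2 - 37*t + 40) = (-5*h + t)/(t - 8)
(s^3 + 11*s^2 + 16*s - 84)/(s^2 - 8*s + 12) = (s^2 + 13*s + 42)/(s - 6)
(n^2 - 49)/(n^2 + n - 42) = (n - 7)/(n - 6)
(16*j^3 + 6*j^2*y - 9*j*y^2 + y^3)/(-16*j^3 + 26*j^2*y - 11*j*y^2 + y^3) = (j + y)/(-j + y)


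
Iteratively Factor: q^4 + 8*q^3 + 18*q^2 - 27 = (q + 3)*(q^3 + 5*q^2 + 3*q - 9) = (q + 3)^2*(q^2 + 2*q - 3) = (q + 3)^3*(q - 1)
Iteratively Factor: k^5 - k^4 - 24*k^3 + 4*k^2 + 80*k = (k)*(k^4 - k^3 - 24*k^2 + 4*k + 80) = k*(k - 2)*(k^3 + k^2 - 22*k - 40) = k*(k - 5)*(k - 2)*(k^2 + 6*k + 8) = k*(k - 5)*(k - 2)*(k + 2)*(k + 4)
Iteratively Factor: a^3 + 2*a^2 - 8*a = (a - 2)*(a^2 + 4*a) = a*(a - 2)*(a + 4)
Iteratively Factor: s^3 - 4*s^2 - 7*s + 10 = (s - 1)*(s^2 - 3*s - 10) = (s - 1)*(s + 2)*(s - 5)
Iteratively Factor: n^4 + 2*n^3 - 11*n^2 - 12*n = (n + 1)*(n^3 + n^2 - 12*n) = n*(n + 1)*(n^2 + n - 12) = n*(n + 1)*(n + 4)*(n - 3)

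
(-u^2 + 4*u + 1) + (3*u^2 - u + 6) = 2*u^2 + 3*u + 7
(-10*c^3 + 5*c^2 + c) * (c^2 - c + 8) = -10*c^5 + 15*c^4 - 84*c^3 + 39*c^2 + 8*c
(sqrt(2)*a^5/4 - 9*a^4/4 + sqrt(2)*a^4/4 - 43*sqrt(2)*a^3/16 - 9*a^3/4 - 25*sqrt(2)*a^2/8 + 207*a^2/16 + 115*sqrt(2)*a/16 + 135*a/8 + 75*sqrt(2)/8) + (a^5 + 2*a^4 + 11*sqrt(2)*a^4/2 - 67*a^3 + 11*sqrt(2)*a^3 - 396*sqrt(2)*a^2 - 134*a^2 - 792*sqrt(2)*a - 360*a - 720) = sqrt(2)*a^5/4 + a^5 - a^4/4 + 23*sqrt(2)*a^4/4 - 277*a^3/4 + 133*sqrt(2)*a^3/16 - 3193*sqrt(2)*a^2/8 - 1937*a^2/16 - 12557*sqrt(2)*a/16 - 2745*a/8 - 720 + 75*sqrt(2)/8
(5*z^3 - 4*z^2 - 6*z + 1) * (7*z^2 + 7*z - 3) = 35*z^5 + 7*z^4 - 85*z^3 - 23*z^2 + 25*z - 3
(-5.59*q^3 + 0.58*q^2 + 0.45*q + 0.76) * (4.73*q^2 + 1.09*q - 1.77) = -26.4407*q^5 - 3.3497*q^4 + 12.655*q^3 + 3.0587*q^2 + 0.0319*q - 1.3452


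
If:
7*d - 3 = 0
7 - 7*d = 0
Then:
No Solution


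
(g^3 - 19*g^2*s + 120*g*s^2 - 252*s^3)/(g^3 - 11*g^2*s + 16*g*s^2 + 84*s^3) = (g - 6*s)/(g + 2*s)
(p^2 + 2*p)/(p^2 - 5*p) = (p + 2)/(p - 5)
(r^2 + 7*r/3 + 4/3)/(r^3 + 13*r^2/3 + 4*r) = (r + 1)/(r*(r + 3))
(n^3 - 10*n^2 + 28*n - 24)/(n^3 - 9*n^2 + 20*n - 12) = (n - 2)/(n - 1)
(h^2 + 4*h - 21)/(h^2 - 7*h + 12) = (h + 7)/(h - 4)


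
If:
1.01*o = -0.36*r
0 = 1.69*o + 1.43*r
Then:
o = 0.00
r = 0.00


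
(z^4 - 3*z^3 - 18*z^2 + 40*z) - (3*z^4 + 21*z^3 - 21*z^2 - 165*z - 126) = -2*z^4 - 24*z^3 + 3*z^2 + 205*z + 126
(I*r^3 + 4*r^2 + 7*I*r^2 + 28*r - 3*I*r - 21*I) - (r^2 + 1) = I*r^3 + 3*r^2 + 7*I*r^2 + 28*r - 3*I*r - 1 - 21*I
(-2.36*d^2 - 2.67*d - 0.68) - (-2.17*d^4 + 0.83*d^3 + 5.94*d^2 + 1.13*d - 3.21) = 2.17*d^4 - 0.83*d^3 - 8.3*d^2 - 3.8*d + 2.53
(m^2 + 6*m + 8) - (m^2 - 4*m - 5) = 10*m + 13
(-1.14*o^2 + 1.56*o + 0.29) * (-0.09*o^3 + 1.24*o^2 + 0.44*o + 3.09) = 0.1026*o^5 - 1.554*o^4 + 1.4067*o^3 - 2.4766*o^2 + 4.948*o + 0.8961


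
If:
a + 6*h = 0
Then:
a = -6*h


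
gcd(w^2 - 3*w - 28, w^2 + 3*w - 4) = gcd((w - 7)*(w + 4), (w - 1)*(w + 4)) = w + 4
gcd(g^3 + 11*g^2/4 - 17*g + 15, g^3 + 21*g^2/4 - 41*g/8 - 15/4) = g^2 + 19*g/4 - 15/2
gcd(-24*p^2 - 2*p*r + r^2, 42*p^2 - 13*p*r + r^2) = 6*p - r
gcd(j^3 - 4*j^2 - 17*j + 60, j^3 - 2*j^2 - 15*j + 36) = j^2 + j - 12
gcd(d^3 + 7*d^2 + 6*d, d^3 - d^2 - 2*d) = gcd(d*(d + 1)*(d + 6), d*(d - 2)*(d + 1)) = d^2 + d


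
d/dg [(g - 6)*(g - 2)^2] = (g - 2)*(3*g - 14)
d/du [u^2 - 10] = 2*u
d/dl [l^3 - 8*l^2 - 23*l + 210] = 3*l^2 - 16*l - 23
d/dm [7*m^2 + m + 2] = 14*m + 1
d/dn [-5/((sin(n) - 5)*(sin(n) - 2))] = 5*(2*sin(n) - 7)*cos(n)/((sin(n) - 5)^2*(sin(n) - 2)^2)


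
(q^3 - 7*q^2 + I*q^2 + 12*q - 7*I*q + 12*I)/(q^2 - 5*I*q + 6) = (q^2 - 7*q + 12)/(q - 6*I)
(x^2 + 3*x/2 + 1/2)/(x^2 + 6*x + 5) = (x + 1/2)/(x + 5)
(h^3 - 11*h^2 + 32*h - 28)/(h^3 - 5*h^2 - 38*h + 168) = (h^2 - 4*h + 4)/(h^2 + 2*h - 24)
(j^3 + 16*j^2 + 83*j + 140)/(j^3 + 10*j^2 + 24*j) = (j^2 + 12*j + 35)/(j*(j + 6))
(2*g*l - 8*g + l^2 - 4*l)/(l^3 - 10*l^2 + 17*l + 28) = (2*g + l)/(l^2 - 6*l - 7)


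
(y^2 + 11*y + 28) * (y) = y^3 + 11*y^2 + 28*y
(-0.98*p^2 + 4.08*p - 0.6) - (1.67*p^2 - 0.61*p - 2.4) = -2.65*p^2 + 4.69*p + 1.8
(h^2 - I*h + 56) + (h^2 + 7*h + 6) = 2*h^2 + 7*h - I*h + 62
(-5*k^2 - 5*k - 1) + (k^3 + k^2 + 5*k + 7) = k^3 - 4*k^2 + 6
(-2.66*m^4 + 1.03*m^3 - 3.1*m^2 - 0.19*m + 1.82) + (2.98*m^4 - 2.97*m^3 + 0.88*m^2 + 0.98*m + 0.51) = 0.32*m^4 - 1.94*m^3 - 2.22*m^2 + 0.79*m + 2.33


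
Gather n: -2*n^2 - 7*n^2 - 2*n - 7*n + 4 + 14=-9*n^2 - 9*n + 18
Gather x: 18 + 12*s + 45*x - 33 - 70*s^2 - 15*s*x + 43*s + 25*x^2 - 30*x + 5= -70*s^2 + 55*s + 25*x^2 + x*(15 - 15*s) - 10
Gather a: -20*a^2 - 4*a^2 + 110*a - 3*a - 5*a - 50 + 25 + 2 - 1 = -24*a^2 + 102*a - 24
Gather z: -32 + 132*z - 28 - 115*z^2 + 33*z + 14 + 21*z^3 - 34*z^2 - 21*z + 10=21*z^3 - 149*z^2 + 144*z - 36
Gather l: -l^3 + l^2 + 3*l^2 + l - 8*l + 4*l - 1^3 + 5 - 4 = -l^3 + 4*l^2 - 3*l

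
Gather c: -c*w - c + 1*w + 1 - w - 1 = c*(-w - 1)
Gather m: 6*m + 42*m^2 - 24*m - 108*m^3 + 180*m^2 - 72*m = -108*m^3 + 222*m^2 - 90*m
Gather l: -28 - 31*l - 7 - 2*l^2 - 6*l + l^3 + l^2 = l^3 - l^2 - 37*l - 35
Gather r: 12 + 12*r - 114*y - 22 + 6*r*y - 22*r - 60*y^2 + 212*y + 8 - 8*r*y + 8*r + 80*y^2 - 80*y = r*(-2*y - 2) + 20*y^2 + 18*y - 2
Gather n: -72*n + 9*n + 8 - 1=7 - 63*n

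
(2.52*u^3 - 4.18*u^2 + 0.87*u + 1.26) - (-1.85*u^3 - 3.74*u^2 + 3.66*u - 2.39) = 4.37*u^3 - 0.44*u^2 - 2.79*u + 3.65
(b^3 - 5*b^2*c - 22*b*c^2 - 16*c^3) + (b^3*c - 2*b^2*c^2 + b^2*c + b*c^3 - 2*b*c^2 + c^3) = b^3*c + b^3 - 2*b^2*c^2 - 4*b^2*c + b*c^3 - 24*b*c^2 - 15*c^3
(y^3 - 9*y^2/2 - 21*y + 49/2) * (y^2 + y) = y^5 - 7*y^4/2 - 51*y^3/2 + 7*y^2/2 + 49*y/2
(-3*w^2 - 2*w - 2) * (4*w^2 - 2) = -12*w^4 - 8*w^3 - 2*w^2 + 4*w + 4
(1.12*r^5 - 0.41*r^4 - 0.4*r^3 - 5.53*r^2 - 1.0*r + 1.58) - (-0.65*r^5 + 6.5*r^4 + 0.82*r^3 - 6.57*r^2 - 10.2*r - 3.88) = 1.77*r^5 - 6.91*r^4 - 1.22*r^3 + 1.04*r^2 + 9.2*r + 5.46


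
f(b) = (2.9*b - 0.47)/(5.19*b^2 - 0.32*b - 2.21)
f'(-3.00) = -0.08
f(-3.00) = -0.20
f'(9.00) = -0.01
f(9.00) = 0.06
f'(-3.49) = -0.05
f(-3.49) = -0.17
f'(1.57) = -0.35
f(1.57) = 0.41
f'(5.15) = -0.02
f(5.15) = 0.11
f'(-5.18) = -0.02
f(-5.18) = -0.11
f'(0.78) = -24.45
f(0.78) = 2.57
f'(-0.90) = -4.44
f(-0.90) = -1.35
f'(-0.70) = -55.90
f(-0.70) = -4.49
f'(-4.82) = -0.03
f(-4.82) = -0.12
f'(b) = (0.32 - 10.38*b)*(2.9*b - 0.47)/(5.19*b^2 - 0.32*b - 2.21)^2 + 2.9/(5.19*b^2 - 0.32*b - 2.21)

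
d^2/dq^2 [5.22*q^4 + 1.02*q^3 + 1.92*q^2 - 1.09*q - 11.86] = 62.64*q^2 + 6.12*q + 3.84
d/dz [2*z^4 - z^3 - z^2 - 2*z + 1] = 8*z^3 - 3*z^2 - 2*z - 2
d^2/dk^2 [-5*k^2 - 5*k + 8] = -10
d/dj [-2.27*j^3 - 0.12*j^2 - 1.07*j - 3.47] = -6.81*j^2 - 0.24*j - 1.07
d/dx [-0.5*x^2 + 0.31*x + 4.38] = 0.31 - 1.0*x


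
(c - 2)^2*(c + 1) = c^3 - 3*c^2 + 4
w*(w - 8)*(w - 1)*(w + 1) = w^4 - 8*w^3 - w^2 + 8*w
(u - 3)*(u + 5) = u^2 + 2*u - 15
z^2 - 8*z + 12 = (z - 6)*(z - 2)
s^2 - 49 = (s - 7)*(s + 7)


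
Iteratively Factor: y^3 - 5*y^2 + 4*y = (y)*(y^2 - 5*y + 4) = y*(y - 4)*(y - 1)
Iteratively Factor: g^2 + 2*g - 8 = (g + 4)*(g - 2)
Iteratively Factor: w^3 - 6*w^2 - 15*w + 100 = (w - 5)*(w^2 - w - 20) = (w - 5)*(w + 4)*(w - 5)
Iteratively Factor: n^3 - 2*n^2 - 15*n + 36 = (n + 4)*(n^2 - 6*n + 9) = (n - 3)*(n + 4)*(n - 3)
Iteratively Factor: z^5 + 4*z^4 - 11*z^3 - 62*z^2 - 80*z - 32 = (z + 1)*(z^4 + 3*z^3 - 14*z^2 - 48*z - 32) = (z + 1)*(z + 2)*(z^3 + z^2 - 16*z - 16) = (z + 1)^2*(z + 2)*(z^2 - 16) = (z + 1)^2*(z + 2)*(z + 4)*(z - 4)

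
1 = 1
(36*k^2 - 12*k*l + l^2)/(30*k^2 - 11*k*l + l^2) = (6*k - l)/(5*k - l)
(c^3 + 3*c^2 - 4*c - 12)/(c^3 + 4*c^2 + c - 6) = (c - 2)/(c - 1)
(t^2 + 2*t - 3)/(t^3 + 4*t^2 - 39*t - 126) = (t - 1)/(t^2 + t - 42)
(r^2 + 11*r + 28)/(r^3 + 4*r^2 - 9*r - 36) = (r + 7)/(r^2 - 9)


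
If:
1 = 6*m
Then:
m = 1/6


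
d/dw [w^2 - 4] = 2*w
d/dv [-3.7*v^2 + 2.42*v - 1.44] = 2.42 - 7.4*v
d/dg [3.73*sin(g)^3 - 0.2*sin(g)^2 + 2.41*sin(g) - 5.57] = (11.19*sin(g)^2 - 0.4*sin(g) + 2.41)*cos(g)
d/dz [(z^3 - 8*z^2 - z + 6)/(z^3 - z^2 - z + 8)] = (7*z^4 + 13*z^2 - 116*z - 2)/(z^6 - 2*z^5 - z^4 + 18*z^3 - 15*z^2 - 16*z + 64)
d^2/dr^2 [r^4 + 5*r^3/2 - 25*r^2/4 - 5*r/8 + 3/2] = 12*r^2 + 15*r - 25/2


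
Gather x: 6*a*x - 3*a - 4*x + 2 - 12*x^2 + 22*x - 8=-3*a - 12*x^2 + x*(6*a + 18) - 6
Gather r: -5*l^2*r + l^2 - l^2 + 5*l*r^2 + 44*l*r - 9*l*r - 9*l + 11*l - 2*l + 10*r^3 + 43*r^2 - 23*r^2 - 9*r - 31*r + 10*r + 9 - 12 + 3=10*r^3 + r^2*(5*l + 20) + r*(-5*l^2 + 35*l - 30)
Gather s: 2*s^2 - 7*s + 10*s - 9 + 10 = 2*s^2 + 3*s + 1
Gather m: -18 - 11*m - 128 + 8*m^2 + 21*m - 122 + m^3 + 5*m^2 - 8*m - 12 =m^3 + 13*m^2 + 2*m - 280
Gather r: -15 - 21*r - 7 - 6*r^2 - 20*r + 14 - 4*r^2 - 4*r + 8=-10*r^2 - 45*r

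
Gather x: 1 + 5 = 6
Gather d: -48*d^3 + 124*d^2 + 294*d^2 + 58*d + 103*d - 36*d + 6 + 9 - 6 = -48*d^3 + 418*d^2 + 125*d + 9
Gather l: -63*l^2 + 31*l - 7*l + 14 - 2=-63*l^2 + 24*l + 12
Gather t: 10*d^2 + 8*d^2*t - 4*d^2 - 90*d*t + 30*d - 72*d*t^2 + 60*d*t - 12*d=6*d^2 - 72*d*t^2 + 18*d + t*(8*d^2 - 30*d)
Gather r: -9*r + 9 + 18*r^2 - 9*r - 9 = 18*r^2 - 18*r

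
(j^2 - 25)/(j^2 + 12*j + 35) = (j - 5)/(j + 7)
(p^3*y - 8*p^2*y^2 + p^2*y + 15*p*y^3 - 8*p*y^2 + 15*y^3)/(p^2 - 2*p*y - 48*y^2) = y*(-p^3 + 8*p^2*y - p^2 - 15*p*y^2 + 8*p*y - 15*y^2)/(-p^2 + 2*p*y + 48*y^2)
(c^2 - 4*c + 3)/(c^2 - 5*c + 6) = (c - 1)/(c - 2)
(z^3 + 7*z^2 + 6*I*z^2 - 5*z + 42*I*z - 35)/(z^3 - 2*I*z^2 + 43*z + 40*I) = (z + 7)/(z - 8*I)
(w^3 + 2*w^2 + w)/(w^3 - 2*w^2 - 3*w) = (w + 1)/(w - 3)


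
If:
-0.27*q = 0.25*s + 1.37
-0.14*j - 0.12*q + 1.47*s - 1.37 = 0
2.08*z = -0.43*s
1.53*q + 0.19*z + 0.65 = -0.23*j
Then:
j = 77.30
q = -11.86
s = 7.33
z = -1.51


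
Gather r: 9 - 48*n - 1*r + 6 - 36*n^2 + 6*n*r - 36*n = -36*n^2 - 84*n + r*(6*n - 1) + 15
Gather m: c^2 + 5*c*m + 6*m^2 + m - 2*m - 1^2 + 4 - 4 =c^2 + 6*m^2 + m*(5*c - 1) - 1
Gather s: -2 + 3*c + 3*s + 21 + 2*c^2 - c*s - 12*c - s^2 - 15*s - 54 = 2*c^2 - 9*c - s^2 + s*(-c - 12) - 35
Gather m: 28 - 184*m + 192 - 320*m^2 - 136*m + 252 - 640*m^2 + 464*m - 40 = -960*m^2 + 144*m + 432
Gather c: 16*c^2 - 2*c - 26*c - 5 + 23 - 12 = 16*c^2 - 28*c + 6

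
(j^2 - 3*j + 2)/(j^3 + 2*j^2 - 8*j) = (j - 1)/(j*(j + 4))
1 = 1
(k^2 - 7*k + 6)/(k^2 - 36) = (k - 1)/(k + 6)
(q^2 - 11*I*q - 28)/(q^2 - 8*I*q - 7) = (q - 4*I)/(q - I)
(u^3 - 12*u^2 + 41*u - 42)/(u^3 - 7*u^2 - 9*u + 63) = (u - 2)/(u + 3)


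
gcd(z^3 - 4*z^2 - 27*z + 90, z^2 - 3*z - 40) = z + 5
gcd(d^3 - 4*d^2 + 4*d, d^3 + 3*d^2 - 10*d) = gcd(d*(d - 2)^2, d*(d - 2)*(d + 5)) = d^2 - 2*d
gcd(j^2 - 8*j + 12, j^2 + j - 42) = j - 6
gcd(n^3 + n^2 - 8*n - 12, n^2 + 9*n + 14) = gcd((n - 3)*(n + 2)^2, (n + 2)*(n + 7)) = n + 2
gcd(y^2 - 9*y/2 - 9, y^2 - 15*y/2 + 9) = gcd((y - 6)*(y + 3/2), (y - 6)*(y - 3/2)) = y - 6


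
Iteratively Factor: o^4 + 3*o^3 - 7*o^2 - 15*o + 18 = (o - 2)*(o^3 + 5*o^2 + 3*o - 9) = (o - 2)*(o + 3)*(o^2 + 2*o - 3) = (o - 2)*(o - 1)*(o + 3)*(o + 3)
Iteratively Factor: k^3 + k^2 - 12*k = (k - 3)*(k^2 + 4*k) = (k - 3)*(k + 4)*(k)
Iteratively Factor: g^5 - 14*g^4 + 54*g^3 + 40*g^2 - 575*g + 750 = (g - 5)*(g^4 - 9*g^3 + 9*g^2 + 85*g - 150) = (g - 5)*(g - 2)*(g^3 - 7*g^2 - 5*g + 75) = (g - 5)^2*(g - 2)*(g^2 - 2*g - 15) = (g - 5)^3*(g - 2)*(g + 3)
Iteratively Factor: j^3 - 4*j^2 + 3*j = (j - 3)*(j^2 - j) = j*(j - 3)*(j - 1)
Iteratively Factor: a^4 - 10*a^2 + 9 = (a + 3)*(a^3 - 3*a^2 - a + 3) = (a + 1)*(a + 3)*(a^2 - 4*a + 3) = (a - 3)*(a + 1)*(a + 3)*(a - 1)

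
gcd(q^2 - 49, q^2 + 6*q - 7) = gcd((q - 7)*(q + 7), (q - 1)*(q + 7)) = q + 7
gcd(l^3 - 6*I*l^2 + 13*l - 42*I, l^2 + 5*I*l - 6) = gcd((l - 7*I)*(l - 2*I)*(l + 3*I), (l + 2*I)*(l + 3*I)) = l + 3*I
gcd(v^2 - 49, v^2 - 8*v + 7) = v - 7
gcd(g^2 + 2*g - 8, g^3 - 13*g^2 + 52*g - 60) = g - 2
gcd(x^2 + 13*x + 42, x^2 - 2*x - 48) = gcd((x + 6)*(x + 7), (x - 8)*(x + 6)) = x + 6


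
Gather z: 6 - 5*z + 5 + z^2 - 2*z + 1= z^2 - 7*z + 12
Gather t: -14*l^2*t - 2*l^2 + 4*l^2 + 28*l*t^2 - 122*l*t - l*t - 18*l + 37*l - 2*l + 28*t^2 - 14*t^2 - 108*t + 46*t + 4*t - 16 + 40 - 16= 2*l^2 + 17*l + t^2*(28*l + 14) + t*(-14*l^2 - 123*l - 58) + 8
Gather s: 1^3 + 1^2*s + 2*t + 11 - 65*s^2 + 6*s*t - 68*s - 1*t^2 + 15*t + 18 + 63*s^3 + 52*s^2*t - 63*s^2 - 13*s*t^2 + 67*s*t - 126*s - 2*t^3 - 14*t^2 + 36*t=63*s^3 + s^2*(52*t - 128) + s*(-13*t^2 + 73*t - 193) - 2*t^3 - 15*t^2 + 53*t + 30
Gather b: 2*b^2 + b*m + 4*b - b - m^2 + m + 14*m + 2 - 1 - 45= 2*b^2 + b*(m + 3) - m^2 + 15*m - 44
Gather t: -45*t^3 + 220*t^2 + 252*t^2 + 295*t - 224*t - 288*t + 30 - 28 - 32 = -45*t^3 + 472*t^2 - 217*t - 30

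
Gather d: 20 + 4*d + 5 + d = 5*d + 25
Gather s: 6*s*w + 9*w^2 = 6*s*w + 9*w^2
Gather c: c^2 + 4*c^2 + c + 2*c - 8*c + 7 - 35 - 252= 5*c^2 - 5*c - 280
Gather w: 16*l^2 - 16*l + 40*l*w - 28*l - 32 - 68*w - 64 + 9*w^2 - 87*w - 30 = 16*l^2 - 44*l + 9*w^2 + w*(40*l - 155) - 126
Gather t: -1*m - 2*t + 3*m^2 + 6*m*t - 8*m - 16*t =3*m^2 - 9*m + t*(6*m - 18)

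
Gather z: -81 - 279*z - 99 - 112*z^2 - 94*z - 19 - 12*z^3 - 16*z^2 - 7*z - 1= -12*z^3 - 128*z^2 - 380*z - 200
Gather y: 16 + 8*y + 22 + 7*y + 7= 15*y + 45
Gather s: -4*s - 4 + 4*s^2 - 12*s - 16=4*s^2 - 16*s - 20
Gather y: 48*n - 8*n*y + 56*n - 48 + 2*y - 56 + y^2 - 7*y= 104*n + y^2 + y*(-8*n - 5) - 104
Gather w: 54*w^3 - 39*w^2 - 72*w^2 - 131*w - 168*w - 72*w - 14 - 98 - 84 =54*w^3 - 111*w^2 - 371*w - 196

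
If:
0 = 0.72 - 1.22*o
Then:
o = 0.59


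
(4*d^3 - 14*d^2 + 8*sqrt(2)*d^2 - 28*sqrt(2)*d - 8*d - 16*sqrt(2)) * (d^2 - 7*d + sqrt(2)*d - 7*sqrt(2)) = 4*d^5 - 42*d^4 + 12*sqrt(2)*d^4 - 126*sqrt(2)*d^3 + 106*d^3 - 112*d^2 + 270*sqrt(2)*d^2 + 168*sqrt(2)*d + 360*d + 224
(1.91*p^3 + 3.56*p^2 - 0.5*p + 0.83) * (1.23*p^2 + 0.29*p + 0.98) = 2.3493*p^5 + 4.9327*p^4 + 2.2892*p^3 + 4.3647*p^2 - 0.2493*p + 0.8134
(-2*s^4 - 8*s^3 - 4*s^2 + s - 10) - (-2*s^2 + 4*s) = -2*s^4 - 8*s^3 - 2*s^2 - 3*s - 10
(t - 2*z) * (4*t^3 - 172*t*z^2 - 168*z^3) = 4*t^4 - 8*t^3*z - 172*t^2*z^2 + 176*t*z^3 + 336*z^4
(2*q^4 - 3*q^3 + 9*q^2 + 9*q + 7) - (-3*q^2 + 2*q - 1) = 2*q^4 - 3*q^3 + 12*q^2 + 7*q + 8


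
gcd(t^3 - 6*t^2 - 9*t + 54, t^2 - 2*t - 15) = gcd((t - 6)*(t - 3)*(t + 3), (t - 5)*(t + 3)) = t + 3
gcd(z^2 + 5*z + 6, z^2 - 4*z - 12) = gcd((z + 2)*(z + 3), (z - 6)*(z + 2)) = z + 2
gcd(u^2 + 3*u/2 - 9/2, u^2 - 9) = u + 3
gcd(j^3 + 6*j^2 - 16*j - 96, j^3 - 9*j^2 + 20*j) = j - 4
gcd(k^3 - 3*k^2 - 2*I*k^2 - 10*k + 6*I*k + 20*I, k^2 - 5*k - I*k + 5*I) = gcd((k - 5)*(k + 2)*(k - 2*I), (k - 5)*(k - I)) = k - 5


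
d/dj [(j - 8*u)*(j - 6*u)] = 2*j - 14*u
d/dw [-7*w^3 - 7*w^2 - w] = -21*w^2 - 14*w - 1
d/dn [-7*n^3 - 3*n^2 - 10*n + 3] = -21*n^2 - 6*n - 10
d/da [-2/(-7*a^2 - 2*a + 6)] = 4*(-7*a - 1)/(7*a^2 + 2*a - 6)^2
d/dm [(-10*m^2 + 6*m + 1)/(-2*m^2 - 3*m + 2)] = 3*(14*m^2 - 12*m + 5)/(4*m^4 + 12*m^3 + m^2 - 12*m + 4)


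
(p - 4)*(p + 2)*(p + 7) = p^3 + 5*p^2 - 22*p - 56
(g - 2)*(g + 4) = g^2 + 2*g - 8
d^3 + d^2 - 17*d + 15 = (d - 3)*(d - 1)*(d + 5)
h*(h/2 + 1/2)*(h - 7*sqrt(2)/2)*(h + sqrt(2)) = h^4/2 - 5*sqrt(2)*h^3/4 + h^3/2 - 7*h^2/2 - 5*sqrt(2)*h^2/4 - 7*h/2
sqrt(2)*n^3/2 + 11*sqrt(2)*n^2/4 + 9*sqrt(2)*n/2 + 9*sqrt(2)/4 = (n + 3/2)*(n + 3)*(sqrt(2)*n/2 + sqrt(2)/2)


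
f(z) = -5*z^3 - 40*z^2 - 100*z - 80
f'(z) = -15*z^2 - 80*z - 100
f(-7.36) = 482.66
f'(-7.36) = -323.74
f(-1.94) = -0.04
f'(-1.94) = -1.25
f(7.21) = -4754.39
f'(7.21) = -1456.56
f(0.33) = -117.54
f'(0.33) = -128.03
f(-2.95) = -4.74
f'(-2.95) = 5.46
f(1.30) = -288.58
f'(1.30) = -229.35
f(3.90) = -1375.00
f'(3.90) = -640.15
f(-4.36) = 10.03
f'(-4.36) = -36.34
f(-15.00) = 9295.00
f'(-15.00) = -2275.00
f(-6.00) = 160.00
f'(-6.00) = -160.00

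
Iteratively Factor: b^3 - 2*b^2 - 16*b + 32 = (b - 2)*(b^2 - 16) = (b - 2)*(b + 4)*(b - 4)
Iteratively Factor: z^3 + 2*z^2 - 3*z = (z - 1)*(z^2 + 3*z) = z*(z - 1)*(z + 3)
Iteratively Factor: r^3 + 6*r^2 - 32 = (r + 4)*(r^2 + 2*r - 8) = (r + 4)^2*(r - 2)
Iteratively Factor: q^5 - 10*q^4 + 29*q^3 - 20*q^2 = (q)*(q^4 - 10*q^3 + 29*q^2 - 20*q) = q*(q - 4)*(q^3 - 6*q^2 + 5*q) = q*(q - 4)*(q - 1)*(q^2 - 5*q) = q*(q - 5)*(q - 4)*(q - 1)*(q)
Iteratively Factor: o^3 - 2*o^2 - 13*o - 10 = (o + 1)*(o^2 - 3*o - 10) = (o - 5)*(o + 1)*(o + 2)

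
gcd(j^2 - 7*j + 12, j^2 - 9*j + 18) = j - 3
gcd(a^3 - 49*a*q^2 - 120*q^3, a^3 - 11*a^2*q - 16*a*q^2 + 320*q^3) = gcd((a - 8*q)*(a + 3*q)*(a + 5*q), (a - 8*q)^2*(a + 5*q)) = -a^2 + 3*a*q + 40*q^2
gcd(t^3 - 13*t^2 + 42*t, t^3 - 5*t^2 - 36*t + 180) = t - 6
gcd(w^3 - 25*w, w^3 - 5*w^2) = w^2 - 5*w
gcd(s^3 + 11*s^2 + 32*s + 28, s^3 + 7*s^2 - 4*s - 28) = s^2 + 9*s + 14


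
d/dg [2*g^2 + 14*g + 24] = 4*g + 14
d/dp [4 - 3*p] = -3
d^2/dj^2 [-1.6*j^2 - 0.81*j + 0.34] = -3.20000000000000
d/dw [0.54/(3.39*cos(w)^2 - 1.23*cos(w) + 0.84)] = (3.6612*cos(w) - 0.6642)*sin(w)/(3.39*cos(w)^2 - 1.23*cos(w) + 0.84)^2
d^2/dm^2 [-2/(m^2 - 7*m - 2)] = 4*(-m^2 + 7*m + (2*m - 7)^2 + 2)/(-m^2 + 7*m + 2)^3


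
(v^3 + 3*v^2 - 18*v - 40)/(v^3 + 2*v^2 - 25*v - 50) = (v - 4)/(v - 5)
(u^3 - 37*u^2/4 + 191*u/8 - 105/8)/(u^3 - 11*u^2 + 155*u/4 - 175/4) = (4*u - 3)/(2*(2*u - 5))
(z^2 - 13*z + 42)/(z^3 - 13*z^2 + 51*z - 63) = (z - 6)/(z^2 - 6*z + 9)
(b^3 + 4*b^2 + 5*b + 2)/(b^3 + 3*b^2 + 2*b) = (b + 1)/b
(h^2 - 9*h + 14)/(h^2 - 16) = (h^2 - 9*h + 14)/(h^2 - 16)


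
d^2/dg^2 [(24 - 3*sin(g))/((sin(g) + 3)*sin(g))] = 3*(sin(g)^2 - 35*sin(g) - 74 - 24/sin(g) + 144/sin(g)^2 + 144/sin(g)^3)/(sin(g) + 3)^3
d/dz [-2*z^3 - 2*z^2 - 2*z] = -6*z^2 - 4*z - 2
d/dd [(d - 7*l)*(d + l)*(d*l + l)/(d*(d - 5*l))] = l*(d^4 - 10*d^3*l + 37*d^2*l^2 + d^2*l + 14*d*l^2 - 35*l^3)/(d^2*(d^2 - 10*d*l + 25*l^2))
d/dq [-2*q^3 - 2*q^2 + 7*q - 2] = -6*q^2 - 4*q + 7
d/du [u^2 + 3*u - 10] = 2*u + 3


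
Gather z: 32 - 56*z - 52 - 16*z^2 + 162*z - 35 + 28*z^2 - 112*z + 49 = 12*z^2 - 6*z - 6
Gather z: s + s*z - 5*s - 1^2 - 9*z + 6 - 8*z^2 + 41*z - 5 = -4*s - 8*z^2 + z*(s + 32)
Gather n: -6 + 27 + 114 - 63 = 72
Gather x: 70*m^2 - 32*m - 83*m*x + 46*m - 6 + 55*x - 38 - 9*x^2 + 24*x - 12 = 70*m^2 + 14*m - 9*x^2 + x*(79 - 83*m) - 56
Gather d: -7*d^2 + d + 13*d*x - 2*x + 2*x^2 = -7*d^2 + d*(13*x + 1) + 2*x^2 - 2*x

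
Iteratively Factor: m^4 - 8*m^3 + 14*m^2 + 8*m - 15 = (m - 3)*(m^3 - 5*m^2 - m + 5) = (m - 3)*(m - 1)*(m^2 - 4*m - 5) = (m - 3)*(m - 1)*(m + 1)*(m - 5)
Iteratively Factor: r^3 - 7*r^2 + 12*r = (r - 3)*(r^2 - 4*r) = r*(r - 3)*(r - 4)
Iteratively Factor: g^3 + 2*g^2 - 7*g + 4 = (g - 1)*(g^2 + 3*g - 4) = (g - 1)*(g + 4)*(g - 1)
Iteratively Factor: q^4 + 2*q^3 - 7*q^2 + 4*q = (q - 1)*(q^3 + 3*q^2 - 4*q) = q*(q - 1)*(q^2 + 3*q - 4) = q*(q - 1)^2*(q + 4)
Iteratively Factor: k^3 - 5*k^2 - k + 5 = (k - 1)*(k^2 - 4*k - 5) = (k - 1)*(k + 1)*(k - 5)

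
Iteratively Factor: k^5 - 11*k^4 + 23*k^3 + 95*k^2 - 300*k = (k)*(k^4 - 11*k^3 + 23*k^2 + 95*k - 300) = k*(k + 3)*(k^3 - 14*k^2 + 65*k - 100) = k*(k - 5)*(k + 3)*(k^2 - 9*k + 20) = k*(k - 5)^2*(k + 3)*(k - 4)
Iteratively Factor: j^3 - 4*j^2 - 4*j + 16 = (j - 4)*(j^2 - 4) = (j - 4)*(j + 2)*(j - 2)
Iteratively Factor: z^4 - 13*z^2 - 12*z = (z - 4)*(z^3 + 4*z^2 + 3*z) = z*(z - 4)*(z^2 + 4*z + 3) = z*(z - 4)*(z + 1)*(z + 3)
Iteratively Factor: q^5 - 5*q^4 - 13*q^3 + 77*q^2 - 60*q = (q - 1)*(q^4 - 4*q^3 - 17*q^2 + 60*q) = (q - 3)*(q - 1)*(q^3 - q^2 - 20*q) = (q - 5)*(q - 3)*(q - 1)*(q^2 + 4*q) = (q - 5)*(q - 3)*(q - 1)*(q + 4)*(q)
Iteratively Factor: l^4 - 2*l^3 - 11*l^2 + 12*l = (l)*(l^3 - 2*l^2 - 11*l + 12) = l*(l + 3)*(l^2 - 5*l + 4) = l*(l - 4)*(l + 3)*(l - 1)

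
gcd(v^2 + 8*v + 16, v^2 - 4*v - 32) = v + 4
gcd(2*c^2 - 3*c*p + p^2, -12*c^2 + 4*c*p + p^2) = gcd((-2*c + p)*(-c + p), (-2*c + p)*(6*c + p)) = -2*c + p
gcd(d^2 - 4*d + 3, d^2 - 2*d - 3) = d - 3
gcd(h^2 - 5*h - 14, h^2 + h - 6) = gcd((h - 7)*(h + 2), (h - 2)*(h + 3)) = 1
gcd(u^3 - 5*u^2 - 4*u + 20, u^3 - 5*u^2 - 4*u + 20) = u^3 - 5*u^2 - 4*u + 20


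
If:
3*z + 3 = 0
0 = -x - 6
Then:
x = -6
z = -1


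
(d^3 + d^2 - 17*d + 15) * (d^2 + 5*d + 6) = d^5 + 6*d^4 - 6*d^3 - 64*d^2 - 27*d + 90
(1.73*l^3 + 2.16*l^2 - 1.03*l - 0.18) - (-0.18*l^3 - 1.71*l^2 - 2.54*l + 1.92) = 1.91*l^3 + 3.87*l^2 + 1.51*l - 2.1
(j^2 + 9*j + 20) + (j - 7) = j^2 + 10*j + 13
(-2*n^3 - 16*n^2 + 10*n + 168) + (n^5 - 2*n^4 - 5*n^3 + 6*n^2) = n^5 - 2*n^4 - 7*n^3 - 10*n^2 + 10*n + 168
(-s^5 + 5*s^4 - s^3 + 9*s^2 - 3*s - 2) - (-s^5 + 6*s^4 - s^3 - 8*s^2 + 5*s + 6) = -s^4 + 17*s^2 - 8*s - 8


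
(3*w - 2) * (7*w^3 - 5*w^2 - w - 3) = 21*w^4 - 29*w^3 + 7*w^2 - 7*w + 6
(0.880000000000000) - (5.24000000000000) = -4.36000000000000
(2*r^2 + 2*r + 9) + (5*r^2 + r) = 7*r^2 + 3*r + 9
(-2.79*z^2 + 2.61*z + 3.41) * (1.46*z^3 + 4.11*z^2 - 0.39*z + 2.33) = -4.0734*z^5 - 7.6563*z^4 + 16.7938*z^3 + 6.4965*z^2 + 4.7514*z + 7.9453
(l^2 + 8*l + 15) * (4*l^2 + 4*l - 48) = 4*l^4 + 36*l^3 + 44*l^2 - 324*l - 720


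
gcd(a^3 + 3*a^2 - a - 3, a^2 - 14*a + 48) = 1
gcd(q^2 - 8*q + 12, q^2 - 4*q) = 1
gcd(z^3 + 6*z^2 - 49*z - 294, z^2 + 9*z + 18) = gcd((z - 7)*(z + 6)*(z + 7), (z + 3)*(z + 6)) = z + 6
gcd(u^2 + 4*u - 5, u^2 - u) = u - 1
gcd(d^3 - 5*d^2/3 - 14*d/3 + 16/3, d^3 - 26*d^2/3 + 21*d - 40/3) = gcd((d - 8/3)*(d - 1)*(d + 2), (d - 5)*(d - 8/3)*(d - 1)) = d^2 - 11*d/3 + 8/3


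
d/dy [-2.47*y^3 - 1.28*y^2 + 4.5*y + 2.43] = -7.41*y^2 - 2.56*y + 4.5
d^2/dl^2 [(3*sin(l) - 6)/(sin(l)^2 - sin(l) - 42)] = 3*(sin(l)^5 - 7*sin(l)^4 + 256*sin(l)^3 - 368*sin(l)^2 + 1584*sin(l) + 256)/(sin(l) + cos(l)^2 + 41)^3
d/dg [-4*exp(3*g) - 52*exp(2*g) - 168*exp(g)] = (-12*exp(2*g) - 104*exp(g) - 168)*exp(g)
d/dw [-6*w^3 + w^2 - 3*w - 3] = -18*w^2 + 2*w - 3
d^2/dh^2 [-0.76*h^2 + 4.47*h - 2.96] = -1.52000000000000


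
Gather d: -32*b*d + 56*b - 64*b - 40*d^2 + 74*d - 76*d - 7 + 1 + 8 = -8*b - 40*d^2 + d*(-32*b - 2) + 2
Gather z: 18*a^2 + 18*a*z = 18*a^2 + 18*a*z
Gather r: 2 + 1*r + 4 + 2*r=3*r + 6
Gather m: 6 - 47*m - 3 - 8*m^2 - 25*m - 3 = -8*m^2 - 72*m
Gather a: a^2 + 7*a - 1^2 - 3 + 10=a^2 + 7*a + 6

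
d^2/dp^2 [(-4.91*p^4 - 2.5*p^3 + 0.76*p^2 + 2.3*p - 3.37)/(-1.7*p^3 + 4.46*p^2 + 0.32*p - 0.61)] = (-2.8421709430404e-14*p^8 - 1.13686837721616e-13*p^7 + 234.194792*p^6 - 20.2267079999998*p^5 + 110.780388*p^4 - 490.842088*p^3 + 426.419868*p^2 - 24.072936*p + 17.563508)/(4.913*p^9 - 38.6682*p^8 + 98.67276*p^7 - 68.870396*p^6 - 46.323816*p^5 + 33.040476*p^4 + 7.088494*p^3 - 4.791306*p^2 - 0.357216*p + 0.226981)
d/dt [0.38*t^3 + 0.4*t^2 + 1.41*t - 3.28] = 1.14*t^2 + 0.8*t + 1.41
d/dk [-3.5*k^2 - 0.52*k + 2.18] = -7.0*k - 0.52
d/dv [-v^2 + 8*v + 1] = 8 - 2*v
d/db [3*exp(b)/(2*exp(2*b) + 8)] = 3*(4 - exp(2*b))*exp(b)/(2*(exp(4*b) + 8*exp(2*b) + 16))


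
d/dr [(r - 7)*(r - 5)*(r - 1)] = 3*r^2 - 26*r + 47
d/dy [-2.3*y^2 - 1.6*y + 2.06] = -4.6*y - 1.6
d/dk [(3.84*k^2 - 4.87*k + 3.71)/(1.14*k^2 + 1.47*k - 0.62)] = (11.1966*k^2 - 13.2204*k - 2.4343)/(1.2996*k^4 + 3.3516*k^3 + 0.7473*k^2 - 1.8228*k + 0.3844)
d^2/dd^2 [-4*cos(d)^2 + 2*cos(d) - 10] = -2*cos(d) + 8*cos(2*d)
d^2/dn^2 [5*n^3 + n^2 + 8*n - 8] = 30*n + 2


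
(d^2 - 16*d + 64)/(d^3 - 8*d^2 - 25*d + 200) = (d - 8)/(d^2 - 25)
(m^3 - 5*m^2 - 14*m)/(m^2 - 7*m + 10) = m*(m^2 - 5*m - 14)/(m^2 - 7*m + 10)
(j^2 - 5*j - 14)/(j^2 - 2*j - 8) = (j - 7)/(j - 4)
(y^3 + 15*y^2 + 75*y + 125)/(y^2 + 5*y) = y + 10 + 25/y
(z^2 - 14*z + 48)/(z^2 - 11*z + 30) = (z - 8)/(z - 5)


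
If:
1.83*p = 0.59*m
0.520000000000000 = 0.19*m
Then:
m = 2.74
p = 0.88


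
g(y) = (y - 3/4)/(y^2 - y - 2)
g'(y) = (1 - 2*y)*(y - 3/4)/(y^2 - y - 2)^2 + 1/(y^2 - y - 2)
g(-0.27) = 0.62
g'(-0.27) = -1.18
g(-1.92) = -0.74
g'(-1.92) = -0.72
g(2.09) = 4.82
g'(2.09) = -51.50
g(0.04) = 0.35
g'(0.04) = -0.65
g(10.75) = 0.10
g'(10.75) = -0.01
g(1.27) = -0.31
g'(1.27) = -0.90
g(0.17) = 0.27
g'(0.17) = -0.55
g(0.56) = 0.08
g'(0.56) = -0.44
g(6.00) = 0.19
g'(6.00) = -0.04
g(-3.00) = -0.38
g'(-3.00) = -0.16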